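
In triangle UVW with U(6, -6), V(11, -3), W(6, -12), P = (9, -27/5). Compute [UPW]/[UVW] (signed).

[UVW] = ½·(6·(-3−(-12)) + 11·(-12−(-6)) + 6·(-6−(-3))) = ½·(54 − 66 − 18) = -15.
[UPW] = ½·(6·(-27/5−(-12)) + 9·(-12−(-6)) + 6·(-6−(-27/5))) = ½·(198/5 − 54 − 18/5) = -9, so the ratio is (-9)/(-15) = 3/5.

3/5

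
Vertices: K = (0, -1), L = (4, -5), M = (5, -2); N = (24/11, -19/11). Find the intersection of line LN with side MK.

(2, -7/5)

Barycentric coordinates of N with respect to KLM: (6/11, 1/11, 4/11).
On side MK the L-coordinate is zero; dropping N's L-weight 1/11 and renormalizing the remaining 4/11 : 6/11 gives weights 2/5, 3/5 on M, K.
J = (2/5)·(5, -2) + (3/5)·(0, -1) = (2, -7/5).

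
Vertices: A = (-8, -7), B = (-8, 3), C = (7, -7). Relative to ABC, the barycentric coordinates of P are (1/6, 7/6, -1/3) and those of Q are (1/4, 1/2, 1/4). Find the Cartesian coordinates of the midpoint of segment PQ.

Barycentric coordinates of the midpoint are the average: (5/24, 5/6, -1/24).
Converting: (5/24)·A + (5/6)·B + (-1/24)·C = (-69/8, 4/3).

(-69/8, 4/3)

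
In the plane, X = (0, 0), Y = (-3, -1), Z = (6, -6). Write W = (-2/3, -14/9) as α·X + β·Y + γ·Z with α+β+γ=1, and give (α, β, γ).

(5/18, 5/9, 1/6)

Signed area of the reference triangle: [XYZ] = ½·(0·(-1−(-6)) + (-3)·(-6−0) + 6·(0−(-1))) = ½·(0 + 18 + 6) = 12.
[WYZ] = ½·((-2/3)·(-1−(-6)) + (-3)·(-6−(-14/9)) + 6·(-14/9−(-1))) = ½·(-10/3 + 40/3 − 10/3) = 10/3, so the X-coordinate is (10/3)/12 = 5/18.
[XWZ] = ½·(0·(-14/9−(-6)) + (-2/3)·(-6−0) + 6·(0−(-14/9))) = ½·(0 + 4 + 28/3) = 20/3, so the Y-coordinate is 5/9.
[XYW] = ½·(0·(-1−(-14/9)) + (-3)·(-14/9−0) + (-2/3)·(0−(-1))) = ½·(0 + 14/3 − 2/3) = 2, so the Z-coordinate is 1/6.
Check: 5/18 + 5/9 + 1/6 = 1.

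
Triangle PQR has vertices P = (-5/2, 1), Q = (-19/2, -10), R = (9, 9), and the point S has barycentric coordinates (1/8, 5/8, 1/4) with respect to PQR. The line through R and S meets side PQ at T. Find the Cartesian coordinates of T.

Line RS meets PQ where the R-coordinate vanishes; zeroing S's R-weight and renormalizing leaves P, Q-weights 1/8 : 5/8 → (1/6, 5/6).
So T = (1/6)·P + (5/6)·Q = (-25/3, -49/6).

(-25/3, -49/6)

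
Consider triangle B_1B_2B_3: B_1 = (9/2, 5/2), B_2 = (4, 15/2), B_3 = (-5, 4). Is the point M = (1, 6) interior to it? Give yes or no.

Barycentric coordinates of M: (12/187, 112/187, 63/187).
The three coordinates are positive, positive, positive; a point is interior exactly when all three are positive.

yes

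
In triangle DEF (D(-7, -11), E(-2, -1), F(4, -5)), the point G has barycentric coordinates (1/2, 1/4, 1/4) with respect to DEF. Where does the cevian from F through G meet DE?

(-16/3, -23/3)

Line FG meets DE where the F-coordinate vanishes; zeroing G's F-weight and renormalizing leaves D, E-weights 1/2 : 1/4 → (2/3, 1/3).
So H = (2/3)·D + (1/3)·E = (-16/3, -23/3).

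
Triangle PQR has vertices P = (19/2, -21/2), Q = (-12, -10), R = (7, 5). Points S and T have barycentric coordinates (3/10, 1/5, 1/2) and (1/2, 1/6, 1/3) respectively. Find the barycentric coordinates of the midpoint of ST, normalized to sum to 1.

Since both coordinate triples sum to 1, the midpoint's barycentrics are the componentwise average.
(3/10+1/2)/2 = 2/5; similarly 11/60 and 5/12.

(2/5, 11/60, 5/12)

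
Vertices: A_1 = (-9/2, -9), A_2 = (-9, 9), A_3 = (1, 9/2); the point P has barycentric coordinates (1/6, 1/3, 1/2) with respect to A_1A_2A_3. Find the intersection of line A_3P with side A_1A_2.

Line A_3P meets A_1A_2 where the A_3-coordinate vanishes; zeroing P's A_3-weight and renormalizing leaves A_1, A_2-weights 1/6 : 1/3 → (1/3, 2/3).
So Q = (1/3)·A_1 + (2/3)·A_2 = (-15/2, 3).

(-15/2, 3)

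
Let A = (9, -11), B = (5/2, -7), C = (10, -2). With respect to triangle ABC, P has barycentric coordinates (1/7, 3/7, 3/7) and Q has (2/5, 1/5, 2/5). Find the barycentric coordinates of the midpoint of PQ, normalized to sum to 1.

Since both coordinate triples sum to 1, the midpoint's barycentrics are the componentwise average.
(1/7+2/5)/2 = 19/70; similarly 11/35 and 29/70.

(19/70, 11/35, 29/70)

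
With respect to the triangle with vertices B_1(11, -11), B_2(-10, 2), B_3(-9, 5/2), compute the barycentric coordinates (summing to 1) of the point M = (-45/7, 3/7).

(1/7, 2/7, 4/7)

Signed area of the reference triangle: [B_1B_2B_3] = ½·(11·(2−(5/2)) + (-10)·(5/2−(-11)) + (-9)·(-11−2)) = ½·(-11/2 − 135 + 117) = -47/4.
[MB_2B_3] = ½·((-45/7)·(2−(5/2)) + (-10)·(5/2−(3/7)) + (-9)·(3/7−2)) = ½·(45/14 − 145/7 + 99/7) = -47/28, so the B_1-coordinate is (-47/28)/(-47/4) = 1/7.
[B_1MB_3] = ½·(11·(3/7−(5/2)) + (-45/7)·(5/2−(-11)) + (-9)·(-11−(3/7))) = ½·(-319/14 − 1215/14 + 720/7) = -47/14, so the B_2-coordinate is 2/7.
[B_1B_2M] = ½·(11·(2−(3/7)) + (-10)·(3/7−(-11)) + (-45/7)·(-11−2)) = ½·(121/7 − 800/7 + 585/7) = -47/7, so the B_3-coordinate is 4/7.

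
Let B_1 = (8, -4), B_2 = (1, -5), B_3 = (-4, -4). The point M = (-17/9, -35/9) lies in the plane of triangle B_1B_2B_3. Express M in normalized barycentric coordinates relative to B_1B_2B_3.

(2/9, -1/9, 8/9)

Signed area of the reference triangle: [B_1B_2B_3] = ½·(8·(-5−(-4)) + 1·(-4−(-4)) + (-4)·(-4−(-5))) = ½·(-8 + 0 − 4) = -6.
[MB_2B_3] = ½·((-17/9)·(-5−(-4)) + 1·(-4−(-35/9)) + (-4)·(-35/9−(-5))) = ½·(17/9 − 1/9 − 40/9) = -4/3, so the B_1-coordinate is (-4/3)/(-6) = 2/9.
[B_1MB_3] = ½·(8·(-35/9−(-4)) + (-17/9)·(-4−(-4)) + (-4)·(-4−(-35/9))) = ½·(8/9 + 0 + 4/9) = 2/3, so the B_2-coordinate is -1/9.
[B_1B_2M] = ½·(8·(-5−(-35/9)) + 1·(-35/9−(-4)) + (-17/9)·(-4−(-5))) = ½·(-80/9 + 1/9 − 17/9) = -16/3, so the B_3-coordinate is 8/9.
Check: 2/9 − 1/9 + 8/9 = 1.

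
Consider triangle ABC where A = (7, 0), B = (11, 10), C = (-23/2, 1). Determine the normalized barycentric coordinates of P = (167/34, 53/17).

Signed area of the reference triangle: [ABC] = ½·(7·(10−1) + 11·(1−0) + (-23/2)·(0−10)) = ½·(63 + 11 + 115) = 189/2.
[PBC] = ½·((167/34)·(10−1) + 11·(1−(53/17)) + (-23/2)·(53/17−10)) = ½·(1503/34 − 396/17 + 2691/34) = 1701/34, so the A-coordinate is (1701/34)/(189/2) = 9/17.
[APC] = ½·(7·(53/17−1) + (167/34)·(1−0) + (-23/2)·(0−(53/17))) = ½·(252/17 + 167/34 + 1219/34) = 945/34, so the B-coordinate is 5/17.
[ABP] = ½·(7·(10−(53/17)) + 11·(53/17−0) + (167/34)·(0−10)) = ½·(819/17 + 583/17 − 835/17) = 567/34, so the C-coordinate is 3/17.

(9/17, 5/17, 3/17)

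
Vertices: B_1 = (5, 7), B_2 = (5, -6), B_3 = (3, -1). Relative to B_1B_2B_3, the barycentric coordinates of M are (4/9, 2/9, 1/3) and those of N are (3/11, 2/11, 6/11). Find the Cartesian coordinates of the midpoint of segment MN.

(136/33, 85/99)

Barycentric coordinates of the midpoint are the average: (71/198, 20/99, 29/66).
Converting: (71/198)·B_1 + (20/99)·B_2 + (29/66)·B_3 = (136/33, 85/99).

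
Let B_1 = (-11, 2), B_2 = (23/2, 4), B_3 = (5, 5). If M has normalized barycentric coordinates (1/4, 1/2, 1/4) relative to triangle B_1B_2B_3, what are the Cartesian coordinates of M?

(17/4, 15/4)

M = (1/4)·B_1 + (1/2)·B_2 + (1/4)·B_3.
x-coordinate: (1/4)·(-11) + (1/2)·(23/2) + (1/4)·5 = 17/4.
y-coordinate: (1/4)·2 + (1/2)·4 + (1/4)·5 = 15/4.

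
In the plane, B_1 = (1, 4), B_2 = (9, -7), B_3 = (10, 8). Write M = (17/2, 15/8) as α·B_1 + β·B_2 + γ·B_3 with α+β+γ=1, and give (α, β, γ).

(1/8, 3/8, 1/2)

Signed area of the reference triangle: [B_1B_2B_3] = ½·(1·(-7−8) + 9·(8−4) + 10·(4−(-7))) = ½·(-15 + 36 + 110) = 131/2.
[MB_2B_3] = ½·((17/2)·(-7−8) + 9·(8−(15/8)) + 10·(15/8−(-7))) = ½·(-255/2 + 441/8 + 355/4) = 131/16, so the B_1-coordinate is (131/16)/(131/2) = 1/8.
[B_1MB_3] = ½·(1·(15/8−8) + (17/2)·(8−4) + 10·(4−(15/8))) = ½·(-49/8 + 34 + 85/4) = 393/16, so the B_2-coordinate is 3/8.
[B_1B_2M] = ½·(1·(-7−(15/8)) + 9·(15/8−4) + (17/2)·(4−(-7))) = ½·(-71/8 − 153/8 + 187/2) = 131/4, so the B_3-coordinate is 1/2.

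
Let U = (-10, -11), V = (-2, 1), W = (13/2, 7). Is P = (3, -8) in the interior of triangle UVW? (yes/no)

no

Barycentric coordinates of P: (71/36, -41/12, 22/9).
The three coordinates are positive, negative, positive; a point is interior exactly when all three are positive.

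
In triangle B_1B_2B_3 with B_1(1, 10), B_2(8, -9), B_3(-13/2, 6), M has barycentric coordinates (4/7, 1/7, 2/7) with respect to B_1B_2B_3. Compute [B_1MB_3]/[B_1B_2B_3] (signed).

The signed ratio [B_1MB_3]/[B_1B_2B_3] equals the barycentric coordinate of M at vertex B_2, which is 1/7.

1/7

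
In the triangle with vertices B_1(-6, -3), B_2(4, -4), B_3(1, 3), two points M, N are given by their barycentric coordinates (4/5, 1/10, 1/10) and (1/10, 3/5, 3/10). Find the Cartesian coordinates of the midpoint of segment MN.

Barycentric coordinates of the midpoint are the average: (9/20, 7/20, 1/5).
Converting: (9/20)·B_1 + (7/20)·B_2 + (1/5)·B_3 = (-11/10, -43/20).

(-11/10, -43/20)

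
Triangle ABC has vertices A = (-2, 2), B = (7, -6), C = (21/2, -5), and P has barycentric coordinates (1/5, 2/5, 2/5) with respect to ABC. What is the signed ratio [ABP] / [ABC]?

2/5

The signed ratio [ABP]/[ABC] equals the barycentric coordinate of P at vertex C, which is 2/5.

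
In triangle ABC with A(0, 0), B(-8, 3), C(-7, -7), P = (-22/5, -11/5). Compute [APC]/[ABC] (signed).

[ABC] = ½·(0·(3−(-7)) + (-8)·(-7−0) + (-7)·(0−3)) = ½·(0 + 56 + 21) = 77/2.
[APC] = ½·(0·(-11/5−(-7)) + (-22/5)·(-7−0) + (-7)·(0−(-11/5))) = ½·(0 + 154/5 − 77/5) = 77/10, so the ratio is (77/10)/(77/2) = 1/5.

1/5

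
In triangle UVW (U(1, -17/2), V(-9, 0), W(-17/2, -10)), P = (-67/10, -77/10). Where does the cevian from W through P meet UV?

(-4, -17/4)

Barycentric coordinates of P with respect to UVW: (1/5, 1/5, 3/5).
On side UV the W-coordinate is zero; dropping P's W-weight 3/5 and renormalizing the remaining 1/5 : 1/5 gives weights 1/2, 1/2 on U, V.
Q = (1/2)·(1, -17/2) + (1/2)·(-9, 0) = (-4, -17/4).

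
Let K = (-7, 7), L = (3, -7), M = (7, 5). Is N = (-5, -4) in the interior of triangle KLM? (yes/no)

no

Barycentric coordinates of N: (27/44, 75/88, -41/88).
The three coordinates are positive, positive, negative; a point is interior exactly when all three are positive.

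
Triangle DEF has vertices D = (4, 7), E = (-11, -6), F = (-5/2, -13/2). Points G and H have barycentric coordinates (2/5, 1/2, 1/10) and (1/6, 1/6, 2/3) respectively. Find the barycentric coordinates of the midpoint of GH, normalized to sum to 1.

(17/60, 1/3, 23/60)

Since both coordinate triples sum to 1, the midpoint's barycentrics are the componentwise average.
(2/5+1/6)/2 = 17/60; similarly 1/3 and 23/60.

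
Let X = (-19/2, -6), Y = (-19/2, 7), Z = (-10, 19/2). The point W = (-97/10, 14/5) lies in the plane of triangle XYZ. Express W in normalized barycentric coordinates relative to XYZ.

(2/5, 1/5, 2/5)

Signed area of the reference triangle: [XYZ] = ½·((-19/2)·(7−(19/2)) + (-19/2)·(19/2−(-6)) + (-10)·(-6−7)) = ½·(95/4 − 589/4 + 130) = 13/4.
[WYZ] = ½·((-97/10)·(7−(19/2)) + (-19/2)·(19/2−(14/5)) + (-10)·(14/5−7)) = ½·(97/4 − 1273/20 + 42) = 13/10, so the X-coordinate is (13/10)/(13/4) = 2/5.
[XWZ] = ½·((-19/2)·(14/5−(19/2)) + (-97/10)·(19/2−(-6)) + (-10)·(-6−(14/5))) = ½·(1273/20 − 3007/20 + 88) = 13/20, so the Y-coordinate is 1/5.
[XYW] = ½·((-19/2)·(7−(14/5)) + (-19/2)·(14/5−(-6)) + (-97/10)·(-6−7)) = ½·(-399/10 − 418/5 + 1261/10) = 13/10, so the Z-coordinate is 2/5.
Check: 2/5 + 1/5 + 2/5 = 1.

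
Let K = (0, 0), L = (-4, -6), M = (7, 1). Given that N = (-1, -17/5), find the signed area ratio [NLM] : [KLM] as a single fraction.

[KLM] = ½·(0·(-6−1) + (-4)·(1−0) + 7·(0−(-6))) = ½·(0 − 4 + 42) = 19.
[NLM] = ½·((-1)·(-6−1) + (-4)·(1−(-17/5)) + 7·(-17/5−(-6))) = ½·(7 − 88/5 + 91/5) = 19/5, so the ratio is (19/5)/19 = 1/5.

1/5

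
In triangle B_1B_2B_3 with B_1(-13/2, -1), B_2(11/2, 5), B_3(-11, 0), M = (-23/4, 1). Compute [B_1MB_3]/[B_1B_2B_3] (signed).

[B_1B_2B_3] = ½·((-13/2)·(5−0) + (11/2)·(0−(-1)) + (-11)·(-1−5)) = ½·(-65/2 + 11/2 + 66) = 39/2.
[B_1MB_3] = ½·((-13/2)·(1−0) + (-23/4)·(0−(-1)) + (-11)·(-1−1)) = ½·(-13/2 − 23/4 + 22) = 39/8, so the ratio is (39/8)/(39/2) = 1/4.

1/4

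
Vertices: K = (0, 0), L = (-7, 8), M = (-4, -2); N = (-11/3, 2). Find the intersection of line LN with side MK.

(-2, -1)

Barycentric coordinates of N with respect to KLM: (1/3, 1/3, 1/3).
On side MK the L-coordinate is zero; dropping N's L-weight 1/3 and renormalizing the remaining 1/3 : 1/3 gives weights 1/2, 1/2 on M, K.
J = (1/2)·(-4, -2) + (1/2)·(0, 0) = (-2, -1).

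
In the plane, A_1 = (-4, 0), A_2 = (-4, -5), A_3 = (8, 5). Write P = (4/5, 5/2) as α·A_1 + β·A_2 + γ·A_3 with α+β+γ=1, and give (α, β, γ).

Signed area of the reference triangle: [A_1A_2A_3] = ½·((-4)·(-5−5) + (-4)·(5−0) + 8·(0−(-5))) = ½·(40 − 20 + 40) = 30.
[PA_2A_3] = ½·((4/5)·(-5−5) + (-4)·(5−(5/2)) + 8·(5/2−(-5))) = ½·(-8 − 10 + 60) = 21, so the A_1-coordinate is 21/30 = 7/10.
[A_1PA_3] = ½·((-4)·(5/2−5) + (4/5)·(5−0) + 8·(0−(5/2))) = ½·(10 + 4 − 20) = -3, so the A_2-coordinate is -1/10.
[A_1A_2P] = ½·((-4)·(-5−(5/2)) + (-4)·(5/2−0) + (4/5)·(0−(-5))) = ½·(30 − 10 + 4) = 12, so the A_3-coordinate is 2/5.
Check: 7/10 − 1/10 + 2/5 = 1.

(7/10, -1/10, 2/5)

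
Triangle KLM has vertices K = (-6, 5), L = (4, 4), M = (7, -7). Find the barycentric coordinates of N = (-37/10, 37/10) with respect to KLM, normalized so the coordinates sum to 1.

(4/5, 1/10, 1/10)

Signed area of the reference triangle: [KLM] = ½·((-6)·(4−(-7)) + 4·(-7−5) + 7·(5−4)) = ½·(-66 − 48 + 7) = -107/2.
[NLM] = ½·((-37/10)·(4−(-7)) + 4·(-7−(37/10)) + 7·(37/10−4)) = ½·(-407/10 − 214/5 − 21/10) = -214/5, so the K-coordinate is (-214/5)/(-107/2) = 4/5.
[KNM] = ½·((-6)·(37/10−(-7)) + (-37/10)·(-7−5) + 7·(5−(37/10))) = ½·(-321/5 + 222/5 + 91/10) = -107/20, so the L-coordinate is 1/10.
[KLN] = ½·((-6)·(4−(37/10)) + 4·(37/10−5) + (-37/10)·(5−4)) = ½·(-9/5 − 26/5 − 37/10) = -107/20, so the M-coordinate is 1/10.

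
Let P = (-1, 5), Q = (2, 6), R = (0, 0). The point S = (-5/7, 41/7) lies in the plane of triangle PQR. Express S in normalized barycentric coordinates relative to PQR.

(1, 1/7, -1/7)

Signed area of the reference triangle: [PQR] = ½·((-1)·(6−0) + 2·(0−5) + 0·(5−6)) = ½·(-6 − 10 + 0) = -8.
[SQR] = ½·((-5/7)·(6−0) + 2·(0−(41/7)) + 0·(41/7−6)) = ½·(-30/7 − 82/7 + 0) = -8, so the P-coordinate is (-8)/(-8) = 1.
[PSR] = ½·((-1)·(41/7−0) + (-5/7)·(0−5) + 0·(5−(41/7))) = ½·(-41/7 + 25/7 + 0) = -8/7, so the Q-coordinate is 1/7.
[PQS] = ½·((-1)·(6−(41/7)) + 2·(41/7−5) + (-5/7)·(5−6)) = ½·(-1/7 + 12/7 + 5/7) = 8/7, so the R-coordinate is -1/7.
Check: 1 + 1/7 − 1/7 = 1.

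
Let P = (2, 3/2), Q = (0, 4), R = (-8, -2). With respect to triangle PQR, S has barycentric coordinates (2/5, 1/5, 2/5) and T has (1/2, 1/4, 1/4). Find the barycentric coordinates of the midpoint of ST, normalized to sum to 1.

(9/20, 9/40, 13/40)

Since both coordinate triples sum to 1, the midpoint's barycentrics are the componentwise average.
(2/5+1/2)/2 = 9/20; similarly 9/40 and 13/40.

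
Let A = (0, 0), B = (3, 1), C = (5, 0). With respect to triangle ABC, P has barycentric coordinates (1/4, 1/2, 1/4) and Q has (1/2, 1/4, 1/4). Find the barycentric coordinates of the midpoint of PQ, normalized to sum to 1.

(3/8, 3/8, 1/4)

Since both coordinate triples sum to 1, the midpoint's barycentrics are the componentwise average.
(1/4+1/2)/2 = 3/8; similarly 3/8 and 1/4.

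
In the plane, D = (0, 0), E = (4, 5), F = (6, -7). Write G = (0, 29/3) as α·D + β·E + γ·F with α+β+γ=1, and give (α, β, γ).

Signed area of the reference triangle: [DEF] = ½·(0·(5−(-7)) + 4·(-7−0) + 6·(0−5)) = ½·(0 − 28 − 30) = -29.
[GEF] = ½·(0·(5−(-7)) + 4·(-7−(29/3)) + 6·(29/3−5)) = ½·(0 − 200/3 + 28) = -58/3, so the D-coordinate is (-58/3)/(-29) = 2/3.
[DGF] = ½·(0·(29/3−(-7)) + 0·(-7−0) + 6·(0−(29/3))) = ½·(0 + 0 − 58) = -29, so the E-coordinate is 1.
[DEG] = ½·(0·(5−(29/3)) + 4·(29/3−0) + 0·(0−5)) = ½·(0 + 116/3 + 0) = 58/3, so the F-coordinate is -2/3.

(2/3, 1, -2/3)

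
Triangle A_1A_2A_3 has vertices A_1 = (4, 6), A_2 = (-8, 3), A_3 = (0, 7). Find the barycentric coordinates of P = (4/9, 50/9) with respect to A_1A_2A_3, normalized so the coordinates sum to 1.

(5/9, 2/9, 2/9)

Signed area of the reference triangle: [A_1A_2A_3] = ½·(4·(3−7) + (-8)·(7−6) + 0·(6−3)) = ½·(-16 − 8 + 0) = -12.
[PA_2A_3] = ½·((4/9)·(3−7) + (-8)·(7−(50/9)) + 0·(50/9−3)) = ½·(-16/9 − 104/9 + 0) = -20/3, so the A_1-coordinate is (-20/3)/(-12) = 5/9.
[A_1PA_3] = ½·(4·(50/9−7) + (4/9)·(7−6) + 0·(6−(50/9))) = ½·(-52/9 + 4/9 + 0) = -8/3, so the A_2-coordinate is 2/9.
[A_1A_2P] = ½·(4·(3−(50/9)) + (-8)·(50/9−6) + (4/9)·(6−3)) = ½·(-92/9 + 32/9 + 4/3) = -8/3, so the A_3-coordinate is 2/9.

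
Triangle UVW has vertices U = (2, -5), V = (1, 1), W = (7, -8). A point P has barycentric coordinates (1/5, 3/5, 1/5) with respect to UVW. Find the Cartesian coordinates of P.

P = (1/5)·U + (3/5)·V + (1/5)·W.
x-coordinate: (1/5)·2 + (3/5)·1 + (1/5)·7 = 12/5.
y-coordinate: (1/5)·(-5) + (3/5)·1 + (1/5)·(-8) = -2.

(12/5, -2)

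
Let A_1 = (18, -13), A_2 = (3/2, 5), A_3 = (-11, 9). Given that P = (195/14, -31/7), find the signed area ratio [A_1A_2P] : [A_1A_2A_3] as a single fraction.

[A_1A_2A_3] = ½·(18·(5−9) + (3/2)·(9−(-13)) + (-11)·(-13−5)) = ½·(-72 + 33 + 198) = 159/2.
[A_1A_2P] = ½·(18·(5−(-31/7)) + (3/2)·(-31/7−(-13)) + (195/14)·(-13−5)) = ½·(1188/7 + 90/7 − 1755/7) = -477/14, so the ratio is (-477/14)/(159/2) = -3/7.

-3/7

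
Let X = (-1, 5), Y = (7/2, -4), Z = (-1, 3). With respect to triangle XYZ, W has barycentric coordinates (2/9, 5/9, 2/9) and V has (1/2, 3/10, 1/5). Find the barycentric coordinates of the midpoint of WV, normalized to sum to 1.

(13/36, 77/180, 19/90)

Since both coordinate triples sum to 1, the midpoint's barycentrics are the componentwise average.
(2/9+1/2)/2 = 13/36; similarly 77/180 and 19/90.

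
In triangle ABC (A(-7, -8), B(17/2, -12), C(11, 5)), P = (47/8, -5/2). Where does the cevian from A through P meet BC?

(61/6, -2/3)

Barycentric coordinates of P with respect to ABC: (1/4, 1/4, 1/2).
On side BC the A-coordinate is zero; dropping P's A-weight 1/4 and renormalizing the remaining 1/4 : 1/2 gives weights 1/3, 2/3 on B, C.
Q = (1/3)·(17/2, -12) + (2/3)·(11, 5) = (61/6, -2/3).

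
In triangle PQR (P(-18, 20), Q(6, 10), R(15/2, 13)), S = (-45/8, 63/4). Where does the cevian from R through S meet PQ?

(-10, 50/3)

Barycentric coordinates of S with respect to PQR: (1/2, 1/4, 1/4).
On side PQ the R-coordinate is zero; dropping S's R-weight 1/4 and renormalizing the remaining 1/2 : 1/4 gives weights 2/3, 1/3 on P, Q.
T = (2/3)·(-18, 20) + (1/3)·(6, 10) = (-10, 50/3).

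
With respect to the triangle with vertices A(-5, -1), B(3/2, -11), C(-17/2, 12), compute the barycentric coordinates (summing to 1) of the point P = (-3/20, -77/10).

(1/10, 4/5, 1/10)

Signed area of the reference triangle: [ABC] = ½·((-5)·(-11−12) + (3/2)·(12−(-1)) + (-17/2)·(-1−(-11))) = ½·(115 + 39/2 − 85) = 99/4.
[PBC] = ½·((-3/20)·(-11−12) + (3/2)·(12−(-77/10)) + (-17/2)·(-77/10−(-11))) = ½·(69/20 + 591/20 − 561/20) = 99/40, so the A-coordinate is (99/40)/(99/4) = 1/10.
[APC] = ½·((-5)·(-77/10−12) + (-3/20)·(12−(-1)) + (-17/2)·(-1−(-77/10))) = ½·(197/2 − 39/20 − 1139/20) = 99/5, so the B-coordinate is 4/5.
[ABP] = ½·((-5)·(-11−(-77/10)) + (3/2)·(-77/10−(-1)) + (-3/20)·(-1−(-11))) = ½·(33/2 − 201/20 − 3/2) = 99/40, so the C-coordinate is 1/10.
Check: 1/10 + 4/5 + 1/10 = 1.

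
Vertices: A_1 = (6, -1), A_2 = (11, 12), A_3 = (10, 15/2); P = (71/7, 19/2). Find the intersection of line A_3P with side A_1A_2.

Barycentric coordinates of P with respect to A_1A_2A_3: (1/7, 5/7, 1/7).
On side A_1A_2 the A_3-coordinate is zero; dropping P's A_3-weight 1/7 and renormalizing the remaining 1/7 : 5/7 gives weights 1/6, 5/6 on A_1, A_2.
Q = (1/6)·(6, -1) + (5/6)·(11, 12) = (61/6, 59/6).

(61/6, 59/6)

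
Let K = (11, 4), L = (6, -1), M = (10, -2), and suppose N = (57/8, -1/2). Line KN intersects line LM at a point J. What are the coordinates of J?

Barycentric coordinates of N with respect to KLM: (1/8, 3/4, 1/8).
On side LM the K-coordinate is zero; dropping N's K-weight 1/8 and renormalizing the remaining 3/4 : 1/8 gives weights 6/7, 1/7 on L, M.
J = (6/7)·(6, -1) + (1/7)·(10, -2) = (46/7, -8/7).

(46/7, -8/7)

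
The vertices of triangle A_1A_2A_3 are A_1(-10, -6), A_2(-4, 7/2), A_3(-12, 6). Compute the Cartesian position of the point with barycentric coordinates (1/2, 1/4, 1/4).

P = (1/2)·A_1 + (1/4)·A_2 + (1/4)·A_3.
x-coordinate: (1/2)·(-10) + (1/4)·(-4) + (1/4)·(-12) = -9.
y-coordinate: (1/2)·(-6) + (1/4)·(7/2) + (1/4)·6 = -5/8.

(-9, -5/8)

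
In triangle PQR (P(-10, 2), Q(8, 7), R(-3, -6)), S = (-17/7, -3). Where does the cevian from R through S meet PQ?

(-1, 9/2)

Barycentric coordinates of S with respect to PQR: (1/7, 1/7, 5/7).
On side PQ the R-coordinate is zero; dropping S's R-weight 5/7 and renormalizing the remaining 1/7 : 1/7 gives weights 1/2, 1/2 on P, Q.
T = (1/2)·(-10, 2) + (1/2)·(8, 7) = (-1, 9/2).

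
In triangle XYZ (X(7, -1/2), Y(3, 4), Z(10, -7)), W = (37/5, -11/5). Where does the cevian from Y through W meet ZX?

Barycentric coordinates of W with respect to XYZ: (2/5, 1/5, 2/5).
On side ZX the Y-coordinate is zero; dropping W's Y-weight 1/5 and renormalizing the remaining 2/5 : 2/5 gives weights 1/2, 1/2 on Z, X.
V = (1/2)·(10, -7) + (1/2)·(7, -1/2) = (17/2, -15/4).

(17/2, -15/4)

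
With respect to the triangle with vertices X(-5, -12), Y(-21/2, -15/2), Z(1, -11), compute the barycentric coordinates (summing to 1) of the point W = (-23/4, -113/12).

Signed area of the reference triangle: [XYZ] = ½·((-5)·(-15/2−(-11)) + (-21/2)·(-11−(-12)) + 1·(-12−(-15/2))) = ½·(-35/2 − 21/2 − 9/2) = -65/4.
[WYZ] = ½·((-23/4)·(-15/2−(-11)) + (-21/2)·(-11−(-113/12)) + 1·(-113/12−(-15/2))) = ½·(-161/8 + 133/8 − 23/12) = -65/24, so the X-coordinate is (-65/24)/(-65/4) = 1/6.
[XWZ] = ½·((-5)·(-113/12−(-11)) + (-23/4)·(-11−(-12)) + 1·(-12−(-113/12))) = ½·(-95/12 − 23/4 − 31/12) = -65/8, so the Y-coordinate is 1/2.
[XYW] = ½·((-5)·(-15/2−(-113/12)) + (-21/2)·(-113/12−(-12)) + (-23/4)·(-12−(-15/2))) = ½·(-115/12 − 217/8 + 207/8) = -65/12, so the Z-coordinate is 1/3.
Check: 1/6 + 1/2 + 1/3 = 1.

(1/6, 1/2, 1/3)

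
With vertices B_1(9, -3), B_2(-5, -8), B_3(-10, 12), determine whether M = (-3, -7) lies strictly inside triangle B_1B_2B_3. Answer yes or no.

yes

Barycentric coordinates of M: (9/61, 256/305, 4/305).
The three coordinates are positive, positive, positive; a point is interior exactly when all three are positive.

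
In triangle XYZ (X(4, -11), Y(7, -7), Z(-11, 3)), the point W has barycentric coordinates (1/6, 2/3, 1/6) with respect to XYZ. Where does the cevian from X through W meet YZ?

Line XW meets YZ where the X-coordinate vanishes; zeroing W's X-weight and renormalizing leaves Y, Z-weights 2/3 : 1/6 → (4/5, 1/5).
So V = (4/5)·Y + (1/5)·Z = (17/5, -5).

(17/5, -5)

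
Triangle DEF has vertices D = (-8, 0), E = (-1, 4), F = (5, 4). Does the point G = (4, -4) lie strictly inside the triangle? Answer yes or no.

Barycentric coordinates of G: (2, -25/6, 19/6).
The three coordinates are positive, negative, positive; a point is interior exactly when all three are positive.

no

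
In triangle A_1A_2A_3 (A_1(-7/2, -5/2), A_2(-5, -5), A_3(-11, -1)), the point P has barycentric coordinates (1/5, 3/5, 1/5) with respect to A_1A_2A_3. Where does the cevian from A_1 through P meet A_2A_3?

(-13/2, -4)

Line A_1P meets A_2A_3 where the A_1-coordinate vanishes; zeroing P's A_1-weight and renormalizing leaves A_2, A_3-weights 3/5 : 1/5 → (3/4, 1/4).
So Q = (3/4)·A_2 + (1/4)·A_3 = (-13/2, -4).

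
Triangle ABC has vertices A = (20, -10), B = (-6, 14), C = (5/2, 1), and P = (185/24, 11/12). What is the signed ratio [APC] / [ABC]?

5/12

[ABC] = ½·(20·(14−1) + (-6)·(1−(-10)) + (5/2)·(-10−14)) = ½·(260 − 66 − 60) = 67.
[APC] = ½·(20·(11/12−1) + (185/24)·(1−(-10)) + (5/2)·(-10−(11/12))) = ½·(-5/3 + 2035/24 − 655/24) = 335/12, so the ratio is (335/12)/67 = 5/12.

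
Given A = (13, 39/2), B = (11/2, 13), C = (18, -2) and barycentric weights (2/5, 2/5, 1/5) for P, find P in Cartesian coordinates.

P = (2/5)·A + (2/5)·B + (1/5)·C.
x-coordinate: (2/5)·13 + (2/5)·(11/2) + (1/5)·18 = 11.
y-coordinate: (2/5)·(39/2) + (2/5)·13 + (1/5)·(-2) = 63/5.

(11, 63/5)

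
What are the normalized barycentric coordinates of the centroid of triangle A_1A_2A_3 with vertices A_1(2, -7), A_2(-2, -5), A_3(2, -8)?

(1/3, 1/3, 1/3)

The centroid is the average of the vertices, so each weight is 1/3.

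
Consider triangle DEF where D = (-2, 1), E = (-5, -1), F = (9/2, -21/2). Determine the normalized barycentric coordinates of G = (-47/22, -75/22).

Signed area of the reference triangle: [DEF] = ½·((-2)·(-1−(-21/2)) + (-5)·(-21/2−1) + (9/2)·(1−(-1))) = ½·(-19 + 115/2 + 9) = 95/4.
[GEF] = ½·((-47/22)·(-1−(-21/2)) + (-5)·(-21/2−(-75/22)) + (9/2)·(-75/22−(-1))) = ½·(-893/44 + 390/11 − 477/44) = 95/44, so the D-coordinate is (95/44)/(95/4) = 1/11.
[DGF] = ½·((-2)·(-75/22−(-21/2)) + (-47/22)·(-21/2−1) + (9/2)·(1−(-75/22))) = ½·(-156/11 + 1081/44 + 873/44) = 665/44, so the E-coordinate is 7/11.
[DEG] = ½·((-2)·(-1−(-75/22)) + (-5)·(-75/22−1) + (-47/22)·(1−(-1))) = ½·(-53/11 + 485/22 − 47/11) = 285/44, so the F-coordinate is 3/11.
Check: 1/11 + 7/11 + 3/11 = 1.

(1/11, 7/11, 3/11)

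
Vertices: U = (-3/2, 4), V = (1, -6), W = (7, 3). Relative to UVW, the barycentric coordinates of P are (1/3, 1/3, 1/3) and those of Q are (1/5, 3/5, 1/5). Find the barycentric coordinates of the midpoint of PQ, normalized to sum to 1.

Since both coordinate triples sum to 1, the midpoint's barycentrics are the componentwise average.
(1/3+1/5)/2 = 4/15; similarly 7/15 and 4/15.

(4/15, 7/15, 4/15)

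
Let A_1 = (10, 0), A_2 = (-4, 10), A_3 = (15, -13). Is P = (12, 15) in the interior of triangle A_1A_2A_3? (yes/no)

Barycentric coordinates of P: (463/132, -101/132, -115/66).
The three coordinates are positive, negative, negative; a point is interior exactly when all three are positive.

no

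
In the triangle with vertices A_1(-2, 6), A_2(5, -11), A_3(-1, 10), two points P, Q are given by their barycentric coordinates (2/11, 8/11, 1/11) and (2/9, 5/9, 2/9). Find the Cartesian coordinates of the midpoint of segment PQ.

Barycentric coordinates of the midpoint are the average: (20/99, 127/198, 31/198).
Converting: (20/99)·A_1 + (127/198)·A_2 + (31/198)·A_3 = (262/99, -77/18).

(262/99, -77/18)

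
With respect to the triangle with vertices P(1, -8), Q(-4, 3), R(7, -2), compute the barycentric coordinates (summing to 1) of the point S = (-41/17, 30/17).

(1/17, 14/17, 2/17)

Signed area of the reference triangle: [PQR] = ½·(1·(3−(-2)) + (-4)·(-2−(-8)) + 7·(-8−3)) = ½·(5 − 24 − 77) = -48.
[SQR] = ½·((-41/17)·(3−(-2)) + (-4)·(-2−(30/17)) + 7·(30/17−3)) = ½·(-205/17 + 256/17 − 147/17) = -48/17, so the P-coordinate is (-48/17)/(-48) = 1/17.
[PSR] = ½·(1·(30/17−(-2)) + (-41/17)·(-2−(-8)) + 7·(-8−(30/17))) = ½·(64/17 − 246/17 − 1162/17) = -672/17, so the Q-coordinate is 14/17.
[PQS] = ½·(1·(3−(30/17)) + (-4)·(30/17−(-8)) + (-41/17)·(-8−3)) = ½·(21/17 − 664/17 + 451/17) = -96/17, so the R-coordinate is 2/17.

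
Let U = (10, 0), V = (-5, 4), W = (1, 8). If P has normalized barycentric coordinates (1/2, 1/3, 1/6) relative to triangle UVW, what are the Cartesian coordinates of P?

P = (1/2)·U + (1/3)·V + (1/6)·W.
x-coordinate: (1/2)·10 + (1/3)·(-5) + (1/6)·1 = 7/2.
y-coordinate: (1/2)·0 + (1/3)·4 + (1/6)·8 = 8/3.

(7/2, 8/3)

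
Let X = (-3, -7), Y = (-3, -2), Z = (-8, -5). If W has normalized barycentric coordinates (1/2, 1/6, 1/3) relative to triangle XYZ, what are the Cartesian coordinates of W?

(-14/3, -11/2)

W = (1/2)·X + (1/6)·Y + (1/3)·Z.
x-coordinate: (1/2)·(-3) + (1/6)·(-3) + (1/3)·(-8) = -14/3.
y-coordinate: (1/2)·(-7) + (1/6)·(-2) + (1/3)·(-5) = -11/2.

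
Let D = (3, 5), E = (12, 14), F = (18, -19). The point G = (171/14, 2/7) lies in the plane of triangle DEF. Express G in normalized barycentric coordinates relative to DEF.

Signed area of the reference triangle: [DEF] = ½·(3·(14−(-19)) + 12·(-19−5) + 18·(5−14)) = ½·(99 − 288 − 162) = -351/2.
[GEF] = ½·((171/14)·(14−(-19)) + 12·(-19−(2/7)) + 18·(2/7−14)) = ½·(5643/14 − 1620/7 − 1728/7) = -1053/28, so the D-coordinate is (-1053/28)/(-351/2) = 3/14.
[DGF] = ½·(3·(2/7−(-19)) + (171/14)·(-19−5) + 18·(5−(2/7))) = ½·(405/7 − 2052/7 + 594/7) = -1053/14, so the E-coordinate is 3/7.
[DEG] = ½·(3·(14−(2/7)) + 12·(2/7−5) + (171/14)·(5−14)) = ½·(288/7 − 396/7 − 1539/14) = -1755/28, so the F-coordinate is 5/14.
Check: 3/14 + 3/7 + 5/14 = 1.

(3/14, 3/7, 5/14)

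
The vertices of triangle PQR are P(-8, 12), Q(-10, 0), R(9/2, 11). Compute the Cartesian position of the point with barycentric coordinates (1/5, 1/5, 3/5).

(-9/10, 9)

S = (1/5)·P + (1/5)·Q + (3/5)·R.
x-coordinate: (1/5)·(-8) + (1/5)·(-10) + (3/5)·(9/2) = -9/10.
y-coordinate: (1/5)·12 + (1/5)·0 + (3/5)·11 = 9.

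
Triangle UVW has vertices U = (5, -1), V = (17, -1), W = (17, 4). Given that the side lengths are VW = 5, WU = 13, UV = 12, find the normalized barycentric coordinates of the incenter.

The incenter has barycentric coordinates proportional to the opposite side lengths: (5 : 13 : 12).
Normalizing by 5+13+12 = 30 gives (1/6, 13/30, 2/5).

(1/6, 13/30, 2/5)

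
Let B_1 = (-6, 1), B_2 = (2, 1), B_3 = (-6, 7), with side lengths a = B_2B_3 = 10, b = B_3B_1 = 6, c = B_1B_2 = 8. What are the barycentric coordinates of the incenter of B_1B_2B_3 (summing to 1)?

The incenter has barycentric coordinates proportional to the opposite side lengths: (10 : 6 : 8).
Normalizing by 10+6+8 = 24 gives (5/12, 1/4, 1/3).

(5/12, 1/4, 1/3)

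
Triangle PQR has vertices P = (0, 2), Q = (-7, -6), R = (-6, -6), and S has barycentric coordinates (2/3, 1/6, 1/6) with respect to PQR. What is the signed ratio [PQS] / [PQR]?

1/6

The signed ratio [PQS]/[PQR] equals the barycentric coordinate of S at vertex R, which is 1/6.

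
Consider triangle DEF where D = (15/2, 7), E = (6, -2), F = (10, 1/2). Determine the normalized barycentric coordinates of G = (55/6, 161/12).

Signed area of the reference triangle: [DEF] = ½·((15/2)·(-2−(1/2)) + 6·(1/2−7) + 10·(7−(-2))) = ½·(-75/4 − 39 + 90) = 129/8.
[GEF] = ½·((55/6)·(-2−(1/2)) + 6·(1/2−(161/12)) + 10·(161/12−(-2))) = ½·(-275/12 − 155/2 + 925/6) = 215/8, so the D-coordinate is (215/8)/(129/8) = 5/3.
[DGF] = ½·((15/2)·(161/12−(1/2)) + (55/6)·(1/2−7) + 10·(7−(161/12))) = ½·(775/8 − 715/12 − 385/6) = -215/16, so the E-coordinate is -5/6.
[DEG] = ½·((15/2)·(-2−(161/12)) + 6·(161/12−7) + (55/6)·(7−(-2))) = ½·(-925/8 + 77/2 + 165/2) = 43/16, so the F-coordinate is 1/6.

(5/3, -5/6, 1/6)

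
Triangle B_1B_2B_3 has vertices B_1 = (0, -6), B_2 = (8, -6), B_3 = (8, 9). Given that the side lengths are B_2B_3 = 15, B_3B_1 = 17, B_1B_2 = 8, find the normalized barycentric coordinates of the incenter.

The incenter has barycentric coordinates proportional to the opposite side lengths: (15 : 17 : 8).
Normalizing by 15+17+8 = 40 gives (3/8, 17/40, 1/5).

(3/8, 17/40, 1/5)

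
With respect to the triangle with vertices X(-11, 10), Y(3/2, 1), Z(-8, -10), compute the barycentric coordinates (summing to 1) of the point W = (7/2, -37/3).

Signed area of the reference triangle: [XYZ] = ½·((-11)·(1−(-10)) + (3/2)·(-10−10) + (-8)·(10−1)) = ½·(-121 − 30 − 72) = -223/2.
[WYZ] = ½·((7/2)·(1−(-10)) + (3/2)·(-10−(-37/3)) + (-8)·(-37/3−1)) = ½·(77/2 + 7/2 + 320/3) = 223/3, so the X-coordinate is (223/3)/(-223/2) = -2/3.
[XWZ] = ½·((-11)·(-37/3−(-10)) + (7/2)·(-10−10) + (-8)·(10−(-37/3))) = ½·(77/3 − 70 − 536/3) = -223/2, so the Y-coordinate is 1.
[XYW] = ½·((-11)·(1−(-37/3)) + (3/2)·(-37/3−10) + (7/2)·(10−1)) = ½·(-440/3 − 67/2 + 63/2) = -223/3, so the Z-coordinate is 2/3.

(-2/3, 1, 2/3)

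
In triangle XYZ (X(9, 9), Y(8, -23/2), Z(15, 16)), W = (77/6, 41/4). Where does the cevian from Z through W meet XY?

Barycentric coordinates of W with respect to XYZ: (1/6, 1/6, 2/3).
On side XY the Z-coordinate is zero; dropping W's Z-weight 2/3 and renormalizing the remaining 1/6 : 1/6 gives weights 1/2, 1/2 on X, Y.
V = (1/2)·(9, 9) + (1/2)·(8, -23/2) = (17/2, -5/4).

(17/2, -5/4)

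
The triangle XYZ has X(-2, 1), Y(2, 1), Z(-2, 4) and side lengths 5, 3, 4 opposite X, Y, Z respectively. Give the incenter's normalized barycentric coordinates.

(5/12, 1/4, 1/3)

The incenter has barycentric coordinates proportional to the opposite side lengths: (5 : 3 : 4).
Normalizing by 5+3+4 = 12 gives (5/12, 1/4, 1/3).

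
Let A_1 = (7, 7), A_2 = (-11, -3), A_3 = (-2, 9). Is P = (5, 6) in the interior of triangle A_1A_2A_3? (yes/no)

yes

Barycentric coordinates of P: (37/42, 13/126, 1/63).
The three coordinates are positive, positive, positive; a point is interior exactly when all three are positive.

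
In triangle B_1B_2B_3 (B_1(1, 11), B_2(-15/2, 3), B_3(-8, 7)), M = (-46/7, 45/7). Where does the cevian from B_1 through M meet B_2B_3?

(-47/6, 17/3)

Barycentric coordinates of M with respect to B_1B_2B_3: (1/7, 2/7, 4/7).
On side B_2B_3 the B_1-coordinate is zero; dropping M's B_1-weight 1/7 and renormalizing the remaining 2/7 : 4/7 gives weights 1/3, 2/3 on B_2, B_3.
N = (1/3)·(-15/2, 3) + (2/3)·(-8, 7) = (-47/6, 17/3).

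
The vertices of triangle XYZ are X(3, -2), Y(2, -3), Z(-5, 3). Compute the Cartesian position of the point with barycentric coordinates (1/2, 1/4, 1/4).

W = (1/2)·X + (1/4)·Y + (1/4)·Z.
x-coordinate: (1/2)·3 + (1/4)·2 + (1/4)·(-5) = 3/4.
y-coordinate: (1/2)·(-2) + (1/4)·(-3) + (1/4)·3 = -1.

(3/4, -1)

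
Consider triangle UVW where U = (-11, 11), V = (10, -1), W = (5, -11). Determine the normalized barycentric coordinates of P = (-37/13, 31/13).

Signed area of the reference triangle: [UVW] = ½·((-11)·(-1−(-11)) + 10·(-11−11) + 5·(11−(-1))) = ½·(-110 − 220 + 60) = -135.
[PVW] = ½·((-37/13)·(-1−(-11)) + 10·(-11−(31/13)) + 5·(31/13−(-1))) = ½·(-370/13 − 1740/13 + 220/13) = -945/13, so the U-coordinate is (-945/13)/(-135) = 7/13.
[UPW] = ½·((-11)·(31/13−(-11)) + (-37/13)·(-11−11) + 5·(11−(31/13))) = ½·(-1914/13 + 814/13 + 560/13) = -270/13, so the V-coordinate is 2/13.
[UVP] = ½·((-11)·(-1−(31/13)) + 10·(31/13−11) + (-37/13)·(11−(-1))) = ½·(484/13 − 1120/13 − 444/13) = -540/13, so the W-coordinate is 4/13.

(7/13, 2/13, 4/13)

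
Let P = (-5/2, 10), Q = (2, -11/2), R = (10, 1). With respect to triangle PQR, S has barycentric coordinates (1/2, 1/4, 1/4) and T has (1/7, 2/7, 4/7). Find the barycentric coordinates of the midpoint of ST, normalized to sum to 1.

Since both coordinate triples sum to 1, the midpoint's barycentrics are the componentwise average.
(1/2+1/7)/2 = 9/28; similarly 15/56 and 23/56.

(9/28, 15/56, 23/56)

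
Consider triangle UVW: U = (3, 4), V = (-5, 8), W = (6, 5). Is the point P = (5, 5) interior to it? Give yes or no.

yes

Barycentric coordinates of P: (3/20, 1/20, 4/5).
The three coordinates are positive, positive, positive; a point is interior exactly when all three are positive.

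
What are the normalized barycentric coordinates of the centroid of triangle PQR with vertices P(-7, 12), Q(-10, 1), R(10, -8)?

(1/3, 1/3, 1/3)

The centroid is the average of the vertices, so each weight is 1/3.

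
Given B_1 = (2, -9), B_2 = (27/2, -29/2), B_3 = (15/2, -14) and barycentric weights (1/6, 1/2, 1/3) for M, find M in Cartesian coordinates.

M = (1/6)·B_1 + (1/2)·B_2 + (1/3)·B_3.
x-coordinate: (1/6)·2 + (1/2)·(27/2) + (1/3)·(15/2) = 115/12.
y-coordinate: (1/6)·(-9) + (1/2)·(-29/2) + (1/3)·(-14) = -161/12.

(115/12, -161/12)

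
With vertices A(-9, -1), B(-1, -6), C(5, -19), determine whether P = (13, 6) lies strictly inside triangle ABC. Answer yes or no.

Barycentric coordinates of P: (-127/37, 247/37, -83/37).
The three coordinates are negative, positive, negative; a point is interior exactly when all three are positive.

no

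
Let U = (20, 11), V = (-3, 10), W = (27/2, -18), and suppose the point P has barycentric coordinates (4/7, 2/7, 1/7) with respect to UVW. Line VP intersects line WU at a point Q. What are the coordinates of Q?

(187/10, 26/5)

Line VP meets WU where the V-coordinate vanishes; zeroing P's V-weight and renormalizing leaves W, U-weights 1/7 : 4/7 → (1/5, 4/5).
So Q = (1/5)·W + (4/5)·U = (187/10, 26/5).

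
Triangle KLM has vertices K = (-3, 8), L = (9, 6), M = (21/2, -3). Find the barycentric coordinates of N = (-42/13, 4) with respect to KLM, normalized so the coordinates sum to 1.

(14/13, -7/13, 6/13)

Signed area of the reference triangle: [KLM] = ½·((-3)·(6−(-3)) + 9·(-3−8) + (21/2)·(8−6)) = ½·(-27 − 99 + 21) = -105/2.
[NLM] = ½·((-42/13)·(6−(-3)) + 9·(-3−4) + (21/2)·(4−6)) = ½·(-378/13 − 63 − 21) = -735/13, so the K-coordinate is (-735/13)/(-105/2) = 14/13.
[KNM] = ½·((-3)·(4−(-3)) + (-42/13)·(-3−8) + (21/2)·(8−4)) = ½·(-21 + 462/13 + 42) = 735/26, so the L-coordinate is -7/13.
[KLN] = ½·((-3)·(6−4) + 9·(4−8) + (-42/13)·(8−6)) = ½·(-6 − 36 − 84/13) = -315/13, so the M-coordinate is 6/13.
Check: 14/13 − 7/13 + 6/13 = 1.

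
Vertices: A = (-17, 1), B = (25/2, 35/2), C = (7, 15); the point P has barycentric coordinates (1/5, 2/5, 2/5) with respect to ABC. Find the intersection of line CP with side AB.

(8/3, 12)

Line CP meets AB where the C-coordinate vanishes; zeroing P's C-weight and renormalizing leaves A, B-weights 1/5 : 2/5 → (1/3, 2/3).
So Q = (1/3)·A + (2/3)·B = (8/3, 12).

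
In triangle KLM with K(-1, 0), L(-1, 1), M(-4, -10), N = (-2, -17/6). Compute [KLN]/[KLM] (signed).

[KLM] = ½·((-1)·(1−(-10)) + (-1)·(-10−0) + (-4)·(0−1)) = ½·(-11 + 10 + 4) = 3/2.
[KLN] = ½·((-1)·(1−(-17/6)) + (-1)·(-17/6−0) + (-2)·(0−1)) = ½·(-23/6 + 17/6 + 2) = 1/2, so the ratio is (1/2)/(3/2) = 1/3.

1/3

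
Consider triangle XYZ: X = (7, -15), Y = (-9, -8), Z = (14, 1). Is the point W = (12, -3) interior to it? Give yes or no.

yes

Barycentric coordinates of W: (74/305, 4/305, 227/305).
The three coordinates are positive, positive, positive; a point is interior exactly when all three are positive.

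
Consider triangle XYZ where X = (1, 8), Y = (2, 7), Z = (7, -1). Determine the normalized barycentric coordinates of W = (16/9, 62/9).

(7/9, 1/9, 1/9)

Signed area of the reference triangle: [XYZ] = ½·(1·(7−(-1)) + 2·(-1−8) + 7·(8−7)) = ½·(8 − 18 + 7) = -3/2.
[WYZ] = ½·((16/9)·(7−(-1)) + 2·(-1−(62/9)) + 7·(62/9−7)) = ½·(128/9 − 142/9 − 7/9) = -7/6, so the X-coordinate is (-7/6)/(-3/2) = 7/9.
[XWZ] = ½·(1·(62/9−(-1)) + (16/9)·(-1−8) + 7·(8−(62/9))) = ½·(71/9 − 16 + 70/9) = -1/6, so the Y-coordinate is 1/9.
[XYW] = ½·(1·(7−(62/9)) + 2·(62/9−8) + (16/9)·(8−7)) = ½·(1/9 − 20/9 + 16/9) = -1/6, so the Z-coordinate is 1/9.
Check: 7/9 + 1/9 + 1/9 = 1.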